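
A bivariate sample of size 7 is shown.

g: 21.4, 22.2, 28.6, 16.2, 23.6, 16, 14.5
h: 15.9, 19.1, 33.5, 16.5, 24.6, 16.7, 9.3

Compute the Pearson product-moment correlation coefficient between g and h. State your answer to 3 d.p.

n = 7, Σg = 142.5, Σh = 135.6, Σg² = 3054.41, Σh² = 2982.66, Σgh = 2972.29
nΣgh − ΣgΣh = 20806.03 − 19323 = 1483.03
nΣg² − (Σg)² = 21380.87 − 20306.25 = 1074.62; nΣh² − (Σh)² = 20878.62 − 18387.36 = 2491.26
r = 1483.03 / √(1074.62 × 2491.26) = 1483.03 / 1636.2023 ≈ 0.906

0.906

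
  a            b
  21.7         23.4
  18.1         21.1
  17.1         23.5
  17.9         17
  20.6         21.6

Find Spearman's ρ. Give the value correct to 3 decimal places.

0.000

Rank a: 5, 3, 1, 2, 4
Rank b: 4, 2, 5, 1, 3
d = rank(a) − rank(b): 1, 1, -4, 1, 1; Σd² = 20
ρ = 1 − 6Σd² / [n(n²−1)] = 1 − 6×20 / (5×24) = 1 − 120/120 ≈ 0.000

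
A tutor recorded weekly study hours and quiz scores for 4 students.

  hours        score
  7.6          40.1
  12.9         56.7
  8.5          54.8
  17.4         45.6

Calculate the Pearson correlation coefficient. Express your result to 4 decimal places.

n = 4, Σx = 46.4, Σy = 197.2, Σx² = 599.18, Σy² = 9905.3, Σxy = 2295.43
nΣxy − ΣxΣy = 9181.72 − 9150.08 = 31.64
nΣx² − (Σx)² = 2396.72 − 2152.96 = 243.76; nΣy² − (Σy)² = 39621.2 − 38887.84 = 733.36
r = 31.64 / √(243.76 × 733.36) = 31.64 / 422.8047 ≈ 0.0748

0.0748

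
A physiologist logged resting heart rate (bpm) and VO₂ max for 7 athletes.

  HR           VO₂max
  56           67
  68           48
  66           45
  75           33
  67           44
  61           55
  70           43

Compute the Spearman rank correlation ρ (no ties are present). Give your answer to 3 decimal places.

-0.893

Rank HR: 1, 5, 3, 7, 4, 2, 6
Rank VO₂max: 7, 5, 4, 1, 3, 6, 2
d = rank(HR) − rank(VO₂max): -6, 0, -1, 6, 1, -4, 4; Σd² = 106
ρ = 1 − 6Σd² / [n(n²−1)] = 1 − 6×106 / (7×48) = 1 − 636/336 ≈ -0.893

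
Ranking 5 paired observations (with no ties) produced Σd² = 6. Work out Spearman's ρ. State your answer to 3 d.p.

ρ = 1 − 6Σd² / [n(n²−1)] = 1 − 6×6 / (5×24)
  = 1 − 36/120 = 1 − 0.3000 ≈ 0.700

0.700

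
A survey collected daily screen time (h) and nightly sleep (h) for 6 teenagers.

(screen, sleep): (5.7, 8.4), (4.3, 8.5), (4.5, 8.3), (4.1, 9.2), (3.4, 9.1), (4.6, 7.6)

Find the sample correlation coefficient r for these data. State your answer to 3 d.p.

-0.520

n = 6, Σx = 26.6, Σy = 51.1, Σx² = 120.76, Σy² = 436.91, Σxy = 225.4
nΣxy − ΣxΣy = 1352.4 − 1359.26 = -6.86
nΣx² − (Σx)² = 724.56 − 707.56 = 17; nΣy² − (Σy)² = 2621.46 − 2611.21 = 10.25
r = -6.86 / √(17 × 10.25) = -6.86 / 13.2004 ≈ -0.520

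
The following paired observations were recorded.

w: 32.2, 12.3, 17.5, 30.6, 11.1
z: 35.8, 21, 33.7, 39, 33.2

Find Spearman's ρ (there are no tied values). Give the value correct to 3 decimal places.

0.800

Rank w: 5, 2, 3, 4, 1
Rank z: 4, 1, 3, 5, 2
d = rank(w) − rank(z): 1, 1, 0, -1, -1; Σd² = 4
ρ = 1 − 6Σd² / [n(n²−1)] = 1 − 6×4 / (5×24) = 1 − 24/120 ≈ 0.800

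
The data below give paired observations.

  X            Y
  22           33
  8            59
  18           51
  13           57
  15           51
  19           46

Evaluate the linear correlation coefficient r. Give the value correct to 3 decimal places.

n = 6, ΣX = 95, ΣY = 297, ΣX² = 1627, ΣY² = 15137, ΣXY = 4496
nΣXY − ΣXΣY = 26976 − 28215 = -1239
nΣX² − (ΣX)² = 9762 − 9025 = 737; nΣY² − (ΣY)² = 90822 − 88209 = 2613
r = -1239 / √(737 × 2613) = -1239 / 1387.7251 ≈ -0.893

-0.893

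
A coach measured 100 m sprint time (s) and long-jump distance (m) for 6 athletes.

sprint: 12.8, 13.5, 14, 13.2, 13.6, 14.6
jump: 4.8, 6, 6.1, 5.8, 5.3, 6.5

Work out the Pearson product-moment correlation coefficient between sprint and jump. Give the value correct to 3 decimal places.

0.840

n = 6, Σx = 81.7, Σy = 34.5, Σx² = 1114.45, Σy² = 200.23, Σxy = 471.38
nΣxy − ΣxΣy = 2828.28 − 2818.65 = 9.63
nΣx² − (Σx)² = 6686.7 − 6674.89 = 11.81; nΣy² − (Σy)² = 1201.38 − 1190.25 = 11.13
r = 9.63 / √(11.81 × 11.13) = 9.63 / 11.4650 ≈ 0.840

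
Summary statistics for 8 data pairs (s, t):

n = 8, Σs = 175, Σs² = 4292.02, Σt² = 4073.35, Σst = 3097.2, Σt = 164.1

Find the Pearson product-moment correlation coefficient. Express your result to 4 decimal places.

-0.8598

r = (nΣst − ΣsΣt) / √[(nΣs² − (Σs)²)(nΣt² − (Σt)²)]
Numerator: 8×3097.2 − 175×164.1 = -3939.9
Denominator: √[(34336.16 − 30625)(32586.8 − 26928.81)] = √[3711.16 × 5657.99] = 4582.3254
r = -3939.9 / 4582.3254 ≈ -0.8598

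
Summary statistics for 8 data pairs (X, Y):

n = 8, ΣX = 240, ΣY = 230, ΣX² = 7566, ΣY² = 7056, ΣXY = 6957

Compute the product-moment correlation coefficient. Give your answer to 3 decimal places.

r = (nΣXY − ΣXΣY) / √[(nΣX² − (ΣX)²)(nΣY² − (ΣY)²)]
Numerator: 8×6957 − 240×230 = 456
Denominator: √[(60528 − 57600)(56448 − 52900)] = √[2928 × 3548] = 3223.1264
r = 456 / 3223.1264 ≈ 0.141

0.141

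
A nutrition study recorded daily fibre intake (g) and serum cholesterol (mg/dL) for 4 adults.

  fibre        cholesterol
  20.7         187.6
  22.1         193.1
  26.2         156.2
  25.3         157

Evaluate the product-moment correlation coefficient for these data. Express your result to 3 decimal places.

-0.936

n = 4, Σx = 94.3, Σy = 693.9, Σx² = 2243.43, Σy² = 121528.81, Σxy = 16215.37
nΣxy − ΣxΣy = 64861.48 − 65434.77 = -573.29
nΣx² − (Σx)² = 8973.72 − 8892.49 = 81.23; nΣy² − (Σy)² = 486115.24 − 481497.21 = 4618.03
r = -573.29 / √(81.23 × 4618.03) = -573.29 / 612.4725 ≈ -0.936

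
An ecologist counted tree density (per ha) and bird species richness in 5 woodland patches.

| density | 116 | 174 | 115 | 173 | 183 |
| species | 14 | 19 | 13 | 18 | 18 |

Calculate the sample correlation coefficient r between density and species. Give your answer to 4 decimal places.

0.9673

n = 5, Σx = 761, Σy = 82, Σx² = 120375, Σy² = 1374, Σxy = 12833
nΣxy − ΣxΣy = 64165 − 62402 = 1763
nΣx² − (Σx)² = 601875 − 579121 = 22754; nΣy² − (Σy)² = 6870 − 6724 = 146
r = 1763 / √(22754 × 146) = 1763 / 1822.6585 ≈ 0.9673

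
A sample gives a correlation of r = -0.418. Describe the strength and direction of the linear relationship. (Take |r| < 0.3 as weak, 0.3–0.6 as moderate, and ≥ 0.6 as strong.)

r = -0.418 < 0 so the relationship is negative.
|r| = 0.418, which falls in the moderate range.

moderate negative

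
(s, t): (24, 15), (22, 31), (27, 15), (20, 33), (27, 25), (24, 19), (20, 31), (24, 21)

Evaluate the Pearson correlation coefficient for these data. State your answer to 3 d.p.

-0.737

n = 8, Σs = 188, Σt = 190, Σs² = 4470, Σt² = 4888, Σst = 4362
nΣst − ΣsΣt = 34896 − 35720 = -824
nΣs² − (Σs)² = 35760 − 35344 = 416; nΣt² − (Σt)² = 39104 − 36100 = 3004
r = -824 / √(416 × 3004) = -824 / 1117.8837 ≈ -0.737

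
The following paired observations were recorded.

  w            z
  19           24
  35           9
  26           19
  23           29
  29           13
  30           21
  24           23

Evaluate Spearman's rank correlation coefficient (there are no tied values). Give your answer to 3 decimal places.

Rank w: 1, 7, 4, 2, 5, 6, 3
Rank z: 6, 1, 3, 7, 2, 4, 5
d = rank(w) − rank(z): -5, 6, 1, -5, 3, 2, -2; Σd² = 104
ρ = 1 − 6Σd² / [n(n²−1)] = 1 − 6×104 / (7×48) = 1 − 624/336 ≈ -0.857

-0.857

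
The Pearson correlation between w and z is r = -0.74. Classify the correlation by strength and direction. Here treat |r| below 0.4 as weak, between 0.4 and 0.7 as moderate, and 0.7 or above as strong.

r = -0.74 < 0 so the relationship is negative.
|r| = 0.74, which falls in the strong range.

strong negative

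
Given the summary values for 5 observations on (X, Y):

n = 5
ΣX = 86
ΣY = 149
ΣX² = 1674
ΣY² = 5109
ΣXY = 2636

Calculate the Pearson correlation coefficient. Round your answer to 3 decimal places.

0.203

r = (nΣXY − ΣXΣY) / √[(nΣX² − (ΣX)²)(nΣY² − (ΣY)²)]
Numerator: 5×2636 − 86×149 = 366
Denominator: √[(8370 − 7396)(25545 − 22201)] = √[974 × 3344] = 1804.7316
r = 366 / 1804.7316 ≈ 0.203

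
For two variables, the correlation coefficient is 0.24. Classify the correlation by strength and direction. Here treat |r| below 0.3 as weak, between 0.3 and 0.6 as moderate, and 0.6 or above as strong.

weak positive

r = 0.24 > 0 so the relationship is positive.
|r| = 0.24, which falls in the weak range.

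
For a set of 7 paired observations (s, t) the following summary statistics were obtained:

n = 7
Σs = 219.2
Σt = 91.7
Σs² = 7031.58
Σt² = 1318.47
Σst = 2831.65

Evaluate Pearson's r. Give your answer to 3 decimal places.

-0.285

r = (nΣst − ΣsΣt) / √[(nΣs² − (Σs)²)(nΣt² − (Σt)²)]
Numerator: 7×2831.65 − 219.2×91.7 = -279.09
Denominator: √[(49221.06 − 48048.64)(9229.29 − 8408.89)] = √[1172.42 × 820.4] = 980.7412
r = -279.09 / 980.7412 ≈ -0.285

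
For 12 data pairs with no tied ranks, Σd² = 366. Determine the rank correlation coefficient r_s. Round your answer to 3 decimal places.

ρ = 1 − 6Σd² / [n(n²−1)] = 1 − 6×366 / (12×143)
  = 1 − 2196/1716 = 1 − 1.2797 ≈ -0.280

-0.280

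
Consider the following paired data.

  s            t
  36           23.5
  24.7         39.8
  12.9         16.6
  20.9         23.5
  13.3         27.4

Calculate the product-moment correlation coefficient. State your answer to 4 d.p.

n = 5, Σs = 107.8, Σt = 130.8, Σs² = 2686.2, Σt² = 3714.86, Σst = 2898.77
nΣst − ΣsΣt = 14493.85 − 14100.24 = 393.61
nΣs² − (Σs)² = 13431 − 11620.84 = 1810.16; nΣt² − (Σt)² = 18574.3 − 17108.64 = 1465.66
r = 393.61 / √(1810.16 × 1465.66) = 393.61 / 1628.8275 ≈ 0.2417

0.2417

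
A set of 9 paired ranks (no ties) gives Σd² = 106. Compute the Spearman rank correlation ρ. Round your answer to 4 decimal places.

ρ = 1 − 6Σd² / [n(n²−1)] = 1 − 6×106 / (9×80)
  = 1 − 636/720 = 1 − 0.88333 ≈ 0.1167

0.1167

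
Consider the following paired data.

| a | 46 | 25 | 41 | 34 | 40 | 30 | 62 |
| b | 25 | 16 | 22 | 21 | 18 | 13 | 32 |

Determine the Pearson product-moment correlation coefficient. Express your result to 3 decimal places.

0.925

n = 7, Σa = 278, Σb = 147, Σa² = 11922, Σb² = 3323, Σab = 6260
nΣab − ΣaΣb = 43820 − 40866 = 2954
nΣa² − (Σa)² = 83454 − 77284 = 6170; nΣb² − (Σb)² = 23261 − 21609 = 1652
r = 2954 / √(6170 × 1652) = 2954 / 3192.6227 ≈ 0.925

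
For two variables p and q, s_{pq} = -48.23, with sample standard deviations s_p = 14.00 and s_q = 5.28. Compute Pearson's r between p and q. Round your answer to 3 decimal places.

-0.652

r = Cov(p,q) / (s_p · s_q) = -48.23 / (14.00 × 5.28)
  = -48.23 / 73.9200 ≈ -0.652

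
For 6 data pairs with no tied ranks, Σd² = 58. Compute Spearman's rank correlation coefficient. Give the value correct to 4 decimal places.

-0.6571

ρ = 1 − 6Σd² / [n(n²−1)] = 1 − 6×58 / (6×35)
  = 1 − 348/210 = 1 − 1.65714 ≈ -0.6571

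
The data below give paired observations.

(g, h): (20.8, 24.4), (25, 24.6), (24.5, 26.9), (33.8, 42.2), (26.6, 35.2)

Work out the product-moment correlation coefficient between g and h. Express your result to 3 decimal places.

n = 5, Σg = 130.7, Σh = 153.3, Σg² = 3507.89, Σh² = 4944.01, Σgh = 4144.25
nΣgh − ΣgΣh = 20721.25 − 20036.31 = 684.94
nΣg² − (Σg)² = 17539.45 − 17082.49 = 456.96; nΣh² − (Σh)² = 24720.05 − 23500.89 = 1219.16
r = 684.94 / √(456.96 × 1219.16) = 684.94 / 746.3962 ≈ 0.918

0.918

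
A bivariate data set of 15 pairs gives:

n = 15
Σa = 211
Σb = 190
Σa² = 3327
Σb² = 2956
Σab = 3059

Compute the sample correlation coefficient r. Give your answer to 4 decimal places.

r = (nΣab − ΣaΣb) / √[(nΣa² − (Σa)²)(nΣb² − (Σb)²)]
Numerator: 15×3059 − 211×190 = 5795
Denominator: √[(49905 − 44521)(44340 − 36100)] = √[5384 × 8240] = 6660.6426
r = 5795 / 6660.6426 ≈ 0.8700

0.8700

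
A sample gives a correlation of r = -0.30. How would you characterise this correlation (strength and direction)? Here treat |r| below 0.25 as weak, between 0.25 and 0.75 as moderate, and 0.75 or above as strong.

r = -0.30 < 0 so the relationship is negative.
|r| = 0.30, which falls in the moderate range.

moderate negative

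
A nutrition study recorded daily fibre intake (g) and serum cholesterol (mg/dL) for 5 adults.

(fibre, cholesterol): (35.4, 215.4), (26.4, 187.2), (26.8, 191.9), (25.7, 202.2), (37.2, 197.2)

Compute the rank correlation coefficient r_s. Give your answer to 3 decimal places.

0.200

Rank fibre: 4, 2, 3, 1, 5
Rank cholesterol: 5, 1, 2, 4, 3
d = rank(fibre) − rank(cholesterol): -1, 1, 1, -3, 2; Σd² = 16
ρ = 1 − 6Σd² / [n(n²−1)] = 1 − 6×16 / (5×24) = 1 − 96/120 ≈ 0.200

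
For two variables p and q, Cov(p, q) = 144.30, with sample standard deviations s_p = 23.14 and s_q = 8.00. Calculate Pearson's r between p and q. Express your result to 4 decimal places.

0.7795

r = Cov(p,q) / (s_p · s_q) = 144.30 / (23.14 × 8.00)
  = 144.30 / 185.1200 ≈ 0.7795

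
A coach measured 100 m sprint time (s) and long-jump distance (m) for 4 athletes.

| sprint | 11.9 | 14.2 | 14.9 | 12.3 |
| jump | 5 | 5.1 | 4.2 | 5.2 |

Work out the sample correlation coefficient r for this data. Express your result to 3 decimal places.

-0.691

n = 4, Σx = 53.3, Σy = 19.5, Σx² = 716.55, Σy² = 95.69, Σxy = 258.46
nΣxy − ΣxΣy = 1033.84 − 1039.35 = -5.51
nΣx² − (Σx)² = 2866.2 − 2840.89 = 25.31; nΣy² − (Σy)² = 382.76 − 380.25 = 2.51
r = -5.51 / √(25.31 × 2.51) = -5.51 / 7.9705 ≈ -0.691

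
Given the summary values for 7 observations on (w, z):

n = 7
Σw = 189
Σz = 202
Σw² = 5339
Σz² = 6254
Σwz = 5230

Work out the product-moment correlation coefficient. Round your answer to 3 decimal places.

-0.707

r = (nΣwz − ΣwΣz) / √[(nΣw² − (Σw)²)(nΣz² − (Σz)²)]
Numerator: 7×5230 − 189×202 = -1568
Denominator: √[(37373 − 35721)(43778 − 40804)] = √[1652 × 2974] = 2216.5396
r = -1568 / 2216.5396 ≈ -0.707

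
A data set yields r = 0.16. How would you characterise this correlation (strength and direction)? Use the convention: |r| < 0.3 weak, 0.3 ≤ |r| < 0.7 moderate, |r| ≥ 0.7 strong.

r = 0.16 > 0 so the relationship is positive.
|r| = 0.16, which falls in the weak range.

weak positive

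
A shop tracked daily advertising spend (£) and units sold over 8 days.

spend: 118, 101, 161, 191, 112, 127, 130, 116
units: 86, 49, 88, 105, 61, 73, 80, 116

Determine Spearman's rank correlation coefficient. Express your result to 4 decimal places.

Rank spend: 4, 1, 7, 8, 2, 5, 6, 3
Rank units: 5, 1, 6, 7, 2, 3, 4, 8
d = rank(spend) − rank(units): -1, 0, 1, 1, 0, 2, 2, -5; Σd² = 36
ρ = 1 − 6Σd² / [n(n²−1)] = 1 − 6×36 / (8×63) = 1 − 216/504 ≈ 0.5714

0.5714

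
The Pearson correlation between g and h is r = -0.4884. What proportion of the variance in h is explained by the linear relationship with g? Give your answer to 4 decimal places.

0.2385

r² = (-0.4884)² = 0.2385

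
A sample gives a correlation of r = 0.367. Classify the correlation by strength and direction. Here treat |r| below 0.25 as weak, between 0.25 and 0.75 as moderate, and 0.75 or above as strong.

moderate positive

r = 0.367 > 0 so the relationship is positive.
|r| = 0.367, which falls in the moderate range.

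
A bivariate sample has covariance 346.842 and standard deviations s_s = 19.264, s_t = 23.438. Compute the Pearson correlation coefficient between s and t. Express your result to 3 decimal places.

0.768

r = Cov(s,t) / (s_s · s_t) = 346.842 / (19.264 × 23.438)
  = 346.842 / 451.5096 ≈ 0.768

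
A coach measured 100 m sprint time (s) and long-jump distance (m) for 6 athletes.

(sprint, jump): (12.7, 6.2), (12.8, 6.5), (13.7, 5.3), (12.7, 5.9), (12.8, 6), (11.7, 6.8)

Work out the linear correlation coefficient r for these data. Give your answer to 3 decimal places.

n = 6, Σx = 76.4, Σy = 36.7, Σx² = 974.84, Σy² = 225.83, Σxy = 465.84
nΣxy − ΣxΣy = 2795.04 − 2803.88 = -8.84
nΣx² − (Σx)² = 5849.04 − 5836.96 = 12.08; nΣy² − (Σy)² = 1354.98 − 1346.89 = 8.09
r = -8.84 / √(12.08 × 8.09) = -8.84 / 9.8857 ≈ -0.894

-0.894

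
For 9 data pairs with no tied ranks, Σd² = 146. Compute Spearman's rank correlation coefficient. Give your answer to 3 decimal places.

ρ = 1 − 6Σd² / [n(n²−1)] = 1 − 6×146 / (9×80)
  = 1 − 876/720 = 1 − 1.2167 ≈ -0.217

-0.217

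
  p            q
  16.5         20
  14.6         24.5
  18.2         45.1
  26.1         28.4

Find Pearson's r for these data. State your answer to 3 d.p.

0.153

n = 4, Σp = 75.4, Σq = 118, Σp² = 1497.86, Σq² = 3840.82, Σpq = 2249.76
nΣpq − ΣpΣq = 8999.04 − 8897.2 = 101.84
nΣp² − (Σp)² = 5991.44 − 5685.16 = 306.28; nΣq² − (Σq)² = 15363.28 − 13924 = 1439.28
r = 101.84 / √(306.28 × 1439.28) = 101.84 / 663.9448 ≈ 0.153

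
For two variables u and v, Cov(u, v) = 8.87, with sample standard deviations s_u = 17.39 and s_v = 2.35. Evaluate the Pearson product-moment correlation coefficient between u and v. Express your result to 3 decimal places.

r = Cov(u,v) / (s_u · s_v) = 8.87 / (17.39 × 2.35)
  = 8.87 / 40.8665 ≈ 0.217

0.217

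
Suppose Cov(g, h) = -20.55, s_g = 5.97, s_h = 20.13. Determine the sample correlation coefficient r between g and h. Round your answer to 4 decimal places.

-0.1710

r = Cov(g,h) / (s_g · s_h) = -20.55 / (5.97 × 20.13)
  = -20.55 / 120.1761 ≈ -0.1710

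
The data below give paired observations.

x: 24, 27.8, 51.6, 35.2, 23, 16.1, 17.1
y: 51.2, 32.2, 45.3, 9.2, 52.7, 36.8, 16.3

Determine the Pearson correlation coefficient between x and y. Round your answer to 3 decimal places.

n = 7, Σx = 194.8, Σy = 243.7, Σx² = 6331.06, Σy² = 10192.23, Σxy = 6868.59
nΣxy − ΣxΣy = 48080.13 − 47472.76 = 607.37
nΣx² − (Σx)² = 44317.42 − 37947.04 = 6370.38; nΣy² − (Σy)² = 71345.61 − 59389.69 = 11955.92
r = 607.37 / √(6370.38 × 11955.92) = 607.37 / 8727.1847 ≈ 0.070

0.070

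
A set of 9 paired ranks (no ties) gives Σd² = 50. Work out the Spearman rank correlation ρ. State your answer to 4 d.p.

ρ = 1 − 6Σd² / [n(n²−1)] = 1 − 6×50 / (9×80)
  = 1 − 300/720 = 1 − 0.41667 ≈ 0.5833

0.5833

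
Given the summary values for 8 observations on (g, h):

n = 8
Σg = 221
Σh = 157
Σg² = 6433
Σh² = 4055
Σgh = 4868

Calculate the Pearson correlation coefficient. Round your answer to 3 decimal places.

0.939

r = (nΣgh − ΣgΣh) / √[(nΣg² − (Σg)²)(nΣh² − (Σh)²)]
Numerator: 8×4868 − 221×157 = 4247
Denominator: √[(51464 − 48841)(32440 − 24649)] = √[2623 × 7791] = 4520.5965
r = 4247 / 4520.5965 ≈ 0.939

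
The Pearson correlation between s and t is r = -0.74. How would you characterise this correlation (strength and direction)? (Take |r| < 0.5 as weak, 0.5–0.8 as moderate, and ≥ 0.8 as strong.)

moderate negative

r = -0.74 < 0 so the relationship is negative.
|r| = 0.74, which falls in the moderate range.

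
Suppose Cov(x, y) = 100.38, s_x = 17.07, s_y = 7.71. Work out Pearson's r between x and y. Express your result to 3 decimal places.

r = Cov(x,y) / (s_x · s_y) = 100.38 / (17.07 × 7.71)
  = 100.38 / 131.6097 ≈ 0.763

0.763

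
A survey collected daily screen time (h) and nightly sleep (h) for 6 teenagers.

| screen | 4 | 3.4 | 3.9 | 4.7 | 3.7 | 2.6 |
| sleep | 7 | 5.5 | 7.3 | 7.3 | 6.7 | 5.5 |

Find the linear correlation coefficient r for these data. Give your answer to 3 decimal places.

n = 6, Σx = 22.3, Σy = 39.3, Σx² = 85.31, Σy² = 260.97, Σxy = 148.57
nΣxy − ΣxΣy = 891.42 − 876.39 = 15.03
nΣx² − (Σx)² = 511.86 − 497.29 = 14.57; nΣy² − (Σy)² = 1565.82 − 1544.49 = 21.33
r = 15.03 / √(14.57 × 21.33) = 15.03 / 17.6289 ≈ 0.853

0.853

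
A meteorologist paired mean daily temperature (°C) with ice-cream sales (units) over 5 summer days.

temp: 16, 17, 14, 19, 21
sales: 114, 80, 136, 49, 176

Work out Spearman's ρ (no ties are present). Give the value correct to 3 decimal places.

0.000

Rank temp: 2, 3, 1, 4, 5
Rank sales: 3, 2, 4, 1, 5
d = rank(temp) − rank(sales): -1, 1, -3, 3, 0; Σd² = 20
ρ = 1 − 6Σd² / [n(n²−1)] = 1 − 6×20 / (5×24) = 1 − 120/120 ≈ 0.000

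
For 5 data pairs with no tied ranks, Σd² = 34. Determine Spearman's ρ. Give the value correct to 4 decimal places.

-0.7000

ρ = 1 − 6Σd² / [n(n²−1)] = 1 − 6×34 / (5×24)
  = 1 − 204/120 = 1 − 1.70000 ≈ -0.7000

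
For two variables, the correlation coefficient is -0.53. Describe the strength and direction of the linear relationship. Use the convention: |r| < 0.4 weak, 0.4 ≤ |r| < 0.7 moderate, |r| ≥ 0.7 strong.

r = -0.53 < 0 so the relationship is negative.
|r| = 0.53, which falls in the moderate range.

moderate negative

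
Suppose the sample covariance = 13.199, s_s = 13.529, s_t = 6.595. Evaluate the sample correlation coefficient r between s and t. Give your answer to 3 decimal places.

0.148

r = Cov(s,t) / (s_s · s_t) = 13.199 / (13.529 × 6.595)
  = 13.199 / 89.2238 ≈ 0.148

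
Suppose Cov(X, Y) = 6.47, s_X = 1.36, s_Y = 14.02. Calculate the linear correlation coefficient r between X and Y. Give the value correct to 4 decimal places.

r = Cov(X,Y) / (s_X · s_Y) = 6.47 / (1.36 × 14.02)
  = 6.47 / 19.0672 ≈ 0.3393

0.3393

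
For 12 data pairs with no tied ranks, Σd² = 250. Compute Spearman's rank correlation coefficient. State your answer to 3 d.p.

0.126

ρ = 1 − 6Σd² / [n(n²−1)] = 1 − 6×250 / (12×143)
  = 1 − 1500/1716 = 1 − 0.8741 ≈ 0.126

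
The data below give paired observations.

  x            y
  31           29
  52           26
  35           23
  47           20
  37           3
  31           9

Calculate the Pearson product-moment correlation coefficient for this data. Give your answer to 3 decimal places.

n = 6, Σx = 233, Σy = 110, Σx² = 9429, Σy² = 2536, Σxy = 4386
nΣxy − ΣxΣy = 26316 − 25630 = 686
nΣx² − (Σx)² = 56574 − 54289 = 2285; nΣy² − (Σy)² = 15216 − 12100 = 3116
r = 686 / √(2285 × 3116) = 686 / 2668.3441 ≈ 0.257

0.257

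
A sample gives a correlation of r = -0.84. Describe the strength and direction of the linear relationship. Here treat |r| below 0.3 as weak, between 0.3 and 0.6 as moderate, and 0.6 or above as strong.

r = -0.84 < 0 so the relationship is negative.
|r| = 0.84, which falls in the strong range.

strong negative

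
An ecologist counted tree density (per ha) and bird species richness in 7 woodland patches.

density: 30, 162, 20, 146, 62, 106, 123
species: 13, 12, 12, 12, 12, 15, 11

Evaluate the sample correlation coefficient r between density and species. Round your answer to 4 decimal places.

n = 7, Σx = 649, Σy = 87, Σx² = 79069, Σy² = 1091, Σxy = 8013
nΣxy − ΣxΣy = 56091 − 56463 = -372
nΣx² − (Σx)² = 553483 − 421201 = 132282; nΣy² − (Σy)² = 7637 − 7569 = 68
r = -372 / √(132282 × 68) = -372 / 2999.1959 ≈ -0.1240

-0.1240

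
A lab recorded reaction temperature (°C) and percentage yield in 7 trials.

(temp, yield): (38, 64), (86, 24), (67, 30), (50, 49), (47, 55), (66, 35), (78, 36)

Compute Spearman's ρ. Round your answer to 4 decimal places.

Rank temp: 1, 7, 5, 3, 2, 4, 6
Rank yield: 7, 1, 2, 5, 6, 3, 4
d = rank(temp) − rank(yield): -6, 6, 3, -2, -4, 1, 2; Σd² = 106
ρ = 1 − 6Σd² / [n(n²−1)] = 1 − 6×106 / (7×48) = 1 − 636/336 ≈ -0.8929

-0.8929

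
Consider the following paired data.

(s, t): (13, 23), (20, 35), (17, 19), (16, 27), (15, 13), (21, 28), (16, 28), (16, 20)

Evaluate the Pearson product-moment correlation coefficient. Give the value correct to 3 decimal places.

n = 8, Σs = 134, Σt = 193, Σs² = 2292, Σt² = 4981, Σst = 3305
nΣst − ΣsΣt = 26440 − 25862 = 578
nΣs² − (Σs)² = 18336 − 17956 = 380; nΣt² − (Σt)² = 39848 − 37249 = 2599
r = 578 / √(380 × 2599) = 578 / 993.7907 ≈ 0.582

0.582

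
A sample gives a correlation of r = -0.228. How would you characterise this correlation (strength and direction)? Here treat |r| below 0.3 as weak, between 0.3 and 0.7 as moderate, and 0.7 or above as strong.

r = -0.228 < 0 so the relationship is negative.
|r| = 0.228, which falls in the weak range.

weak negative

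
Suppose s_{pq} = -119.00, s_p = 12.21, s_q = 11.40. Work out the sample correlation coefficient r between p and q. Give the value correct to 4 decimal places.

r = Cov(p,q) / (s_p · s_q) = -119.00 / (12.21 × 11.40)
  = -119.00 / 139.1940 ≈ -0.8549

-0.8549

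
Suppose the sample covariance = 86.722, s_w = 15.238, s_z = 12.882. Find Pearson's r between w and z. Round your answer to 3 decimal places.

r = Cov(w,z) / (s_w · s_z) = 86.722 / (15.238 × 12.882)
  = 86.722 / 196.2959 ≈ 0.442

0.442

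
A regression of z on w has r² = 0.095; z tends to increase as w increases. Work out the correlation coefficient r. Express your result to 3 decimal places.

0.308

|r| = √0.095 = 0.308
The association is positive, so r = 0.308.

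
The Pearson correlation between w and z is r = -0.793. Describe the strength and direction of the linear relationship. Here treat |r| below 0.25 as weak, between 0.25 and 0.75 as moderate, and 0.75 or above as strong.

r = -0.793 < 0 so the relationship is negative.
|r| = 0.793, which falls in the strong range.

strong negative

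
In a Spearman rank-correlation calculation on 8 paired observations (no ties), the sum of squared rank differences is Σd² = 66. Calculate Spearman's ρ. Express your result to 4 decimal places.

ρ = 1 − 6Σd² / [n(n²−1)] = 1 − 6×66 / (8×63)
  = 1 − 396/504 = 1 − 0.78571 ≈ 0.2143

0.2143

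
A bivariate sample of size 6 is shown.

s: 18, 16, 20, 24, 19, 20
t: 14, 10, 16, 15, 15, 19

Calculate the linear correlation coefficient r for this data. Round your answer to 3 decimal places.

0.551

n = 6, Σs = 117, Σt = 89, Σs² = 2317, Σt² = 1363, Σst = 1757
nΣst − ΣsΣt = 10542 − 10413 = 129
nΣs² − (Σs)² = 13902 − 13689 = 213; nΣt² − (Σt)² = 8178 − 7921 = 257
r = 129 / √(213 × 257) = 129 / 233.9679 ≈ 0.551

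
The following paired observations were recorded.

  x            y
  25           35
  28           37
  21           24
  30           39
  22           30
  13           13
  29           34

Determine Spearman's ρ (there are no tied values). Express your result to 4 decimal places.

Rank x: 4, 5, 2, 7, 3, 1, 6
Rank y: 5, 6, 2, 7, 3, 1, 4
d = rank(x) − rank(y): -1, -1, 0, 0, 0, 0, 2; Σd² = 6
ρ = 1 − 6Σd² / [n(n²−1)] = 1 − 6×6 / (7×48) = 1 − 36/336 ≈ 0.8929

0.8929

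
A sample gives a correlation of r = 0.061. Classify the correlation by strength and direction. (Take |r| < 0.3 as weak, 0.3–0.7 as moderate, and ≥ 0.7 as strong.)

weak positive

r = 0.061 > 0 so the relationship is positive.
|r| = 0.061, which falls in the weak range.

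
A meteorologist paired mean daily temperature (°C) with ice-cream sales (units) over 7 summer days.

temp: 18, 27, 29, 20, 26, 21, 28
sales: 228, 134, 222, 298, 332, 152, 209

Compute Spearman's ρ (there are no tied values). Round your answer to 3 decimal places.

Rank temp: 1, 5, 7, 2, 4, 3, 6
Rank sales: 5, 1, 4, 6, 7, 2, 3
d = rank(temp) − rank(sales): -4, 4, 3, -4, -3, 1, 3; Σd² = 76
ρ = 1 − 6Σd² / [n(n²−1)] = 1 − 6×76 / (7×48) = 1 − 456/336 ≈ -0.357

-0.357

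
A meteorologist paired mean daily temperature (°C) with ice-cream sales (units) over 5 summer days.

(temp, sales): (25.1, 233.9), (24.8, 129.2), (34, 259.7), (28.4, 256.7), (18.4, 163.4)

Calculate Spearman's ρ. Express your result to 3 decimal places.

0.900

Rank temp: 3, 2, 5, 4, 1
Rank sales: 3, 1, 5, 4, 2
d = rank(temp) − rank(sales): 0, 1, 0, 0, -1; Σd² = 2
ρ = 1 − 6Σd² / [n(n²−1)] = 1 − 6×2 / (5×24) = 1 − 12/120 ≈ 0.900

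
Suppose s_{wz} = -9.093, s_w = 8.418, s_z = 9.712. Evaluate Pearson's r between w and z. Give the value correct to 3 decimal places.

-0.111

r = Cov(w,z) / (s_w · s_z) = -9.093 / (8.418 × 9.712)
  = -9.093 / 81.7556 ≈ -0.111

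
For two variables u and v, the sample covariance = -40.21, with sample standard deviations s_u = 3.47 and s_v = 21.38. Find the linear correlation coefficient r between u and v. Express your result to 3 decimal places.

r = Cov(u,v) / (s_u · s_v) = -40.21 / (3.47 × 21.38)
  = -40.21 / 74.1886 ≈ -0.542

-0.542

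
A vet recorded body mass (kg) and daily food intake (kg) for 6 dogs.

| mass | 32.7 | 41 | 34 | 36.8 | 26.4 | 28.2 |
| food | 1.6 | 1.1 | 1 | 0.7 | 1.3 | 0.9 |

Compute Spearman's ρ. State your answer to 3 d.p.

Rank mass: 3, 6, 4, 5, 1, 2
Rank food: 6, 4, 3, 1, 5, 2
d = rank(mass) − rank(food): -3, 2, 1, 4, -4, 0; Σd² = 46
ρ = 1 − 6Σd² / [n(n²−1)] = 1 − 6×46 / (6×35) = 1 − 276/210 ≈ -0.314

-0.314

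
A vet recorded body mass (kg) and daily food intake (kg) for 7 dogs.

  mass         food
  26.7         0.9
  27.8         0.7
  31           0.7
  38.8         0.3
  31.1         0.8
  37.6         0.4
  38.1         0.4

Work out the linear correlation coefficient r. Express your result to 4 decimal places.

-0.9466

n = 7, Σx = 231.1, Σy = 4.2, Σx² = 7784.75, Σy² = 2.84, Σxy = 131.99
nΣxy − ΣxΣy = 923.93 − 970.62 = -46.69
nΣx² − (Σx)² = 54493.25 − 53407.21 = 1086.04; nΣy² − (Σy)² = 19.88 − 17.64 = 2.24
r = -46.69 / √(1086.04 × 2.24) = -46.69 / 49.3227 ≈ -0.9466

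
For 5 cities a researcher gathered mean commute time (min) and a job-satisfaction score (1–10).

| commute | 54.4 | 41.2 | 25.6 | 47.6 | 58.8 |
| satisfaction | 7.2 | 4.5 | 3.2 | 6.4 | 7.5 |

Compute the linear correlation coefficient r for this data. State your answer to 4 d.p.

n = 5, Σx = 227.6, Σy = 28.8, Σx² = 11035.36, Σy² = 179.54, Σxy = 1404.64
nΣxy − ΣxΣy = 7023.2 − 6554.88 = 468.32
nΣx² − (Σx)² = 55176.8 − 51801.76 = 3375.04; nΣy² − (Σy)² = 897.7 − 829.44 = 68.26
r = 468.32 / √(3375.04 × 68.26) = 468.32 / 479.9794 ≈ 0.9757

0.9757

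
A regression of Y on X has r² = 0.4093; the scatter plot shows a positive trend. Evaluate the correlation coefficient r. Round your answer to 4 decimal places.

|r| = √0.4093 = 0.6398
The association is positive, so r = 0.6398.

0.6398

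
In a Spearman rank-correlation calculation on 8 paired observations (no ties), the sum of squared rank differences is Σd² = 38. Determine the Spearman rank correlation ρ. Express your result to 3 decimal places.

ρ = 1 − 6Σd² / [n(n²−1)] = 1 − 6×38 / (8×63)
  = 1 − 228/504 = 1 − 0.4524 ≈ 0.548

0.548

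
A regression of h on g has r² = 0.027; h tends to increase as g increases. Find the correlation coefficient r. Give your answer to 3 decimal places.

0.164

|r| = √0.027 = 0.164
The association is positive, so r = 0.164.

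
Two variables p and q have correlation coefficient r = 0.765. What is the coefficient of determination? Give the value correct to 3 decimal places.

r² = (0.765)² = 0.585

0.585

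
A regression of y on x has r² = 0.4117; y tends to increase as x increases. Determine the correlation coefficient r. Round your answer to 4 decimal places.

0.6416

|r| = √0.4117 = 0.6416
The association is positive, so r = 0.6416.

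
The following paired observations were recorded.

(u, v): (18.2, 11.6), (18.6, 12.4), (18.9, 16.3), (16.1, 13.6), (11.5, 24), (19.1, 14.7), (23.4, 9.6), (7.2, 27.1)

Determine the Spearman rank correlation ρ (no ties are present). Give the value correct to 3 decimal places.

-0.619

Rank u: 4, 5, 6, 3, 2, 7, 8, 1
Rank v: 2, 3, 6, 4, 7, 5, 1, 8
d = rank(u) − rank(v): 2, 2, 0, -1, -5, 2, 7, -7; Σd² = 136
ρ = 1 − 6Σd² / [n(n²−1)] = 1 − 6×136 / (8×63) = 1 − 816/504 ≈ -0.619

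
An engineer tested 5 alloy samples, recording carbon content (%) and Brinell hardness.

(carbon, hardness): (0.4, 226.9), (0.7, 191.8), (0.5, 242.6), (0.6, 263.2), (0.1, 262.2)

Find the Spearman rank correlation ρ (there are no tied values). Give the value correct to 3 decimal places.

Rank carbon: 2, 5, 3, 4, 1
Rank hardness: 2, 1, 3, 5, 4
d = rank(carbon) − rank(hardness): 0, 4, 0, -1, -3; Σd² = 26
ρ = 1 − 6Σd² / [n(n²−1)] = 1 − 6×26 / (5×24) = 1 − 156/120 ≈ -0.300

-0.300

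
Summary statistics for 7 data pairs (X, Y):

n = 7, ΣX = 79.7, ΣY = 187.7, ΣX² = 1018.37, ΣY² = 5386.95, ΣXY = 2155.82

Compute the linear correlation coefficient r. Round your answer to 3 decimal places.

0.094

r = (nΣXY − ΣXΣY) / √[(nΣX² − (ΣX)²)(nΣY² − (ΣY)²)]
Numerator: 7×2155.82 − 79.7×187.7 = 131.05
Denominator: √[(7128.59 − 6352.09)(37708.65 − 35231.29)] = √[776.5 × 2477.36] = 1386.9643
r = 131.05 / 1386.9643 ≈ 0.094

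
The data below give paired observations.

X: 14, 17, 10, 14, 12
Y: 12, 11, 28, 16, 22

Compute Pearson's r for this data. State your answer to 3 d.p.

n = 5, ΣX = 67, ΣY = 89, ΣX² = 925, ΣY² = 1789, ΣXY = 1123
nΣXY − ΣXΣY = 5615 − 5963 = -348
nΣX² − (ΣX)² = 4625 − 4489 = 136; nΣY² − (ΣY)² = 8945 − 7921 = 1024
r = -348 / √(136 × 1024) = -348 / 373.1809 ≈ -0.933

-0.933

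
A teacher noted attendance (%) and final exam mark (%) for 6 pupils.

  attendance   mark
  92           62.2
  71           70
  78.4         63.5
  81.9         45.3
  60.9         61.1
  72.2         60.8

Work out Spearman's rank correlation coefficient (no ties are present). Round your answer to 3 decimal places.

-0.200

Rank attendance: 6, 2, 4, 5, 1, 3
Rank mark: 4, 6, 5, 1, 3, 2
d = rank(attendance) − rank(mark): 2, -4, -1, 4, -2, 1; Σd² = 42
ρ = 1 − 6Σd² / [n(n²−1)] = 1 − 6×42 / (6×35) = 1 − 252/210 ≈ -0.200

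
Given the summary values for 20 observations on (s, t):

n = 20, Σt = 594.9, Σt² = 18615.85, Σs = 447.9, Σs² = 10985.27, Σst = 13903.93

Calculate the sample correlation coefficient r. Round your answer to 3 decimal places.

r = (nΣst − ΣsΣt) / √[(nΣs² − (Σs)²)(nΣt² − (Σt)²)]
Numerator: 20×13903.93 − 447.9×594.9 = 11622.89
Denominator: √[(219705.4 − 200614.41)(372317 − 353906.01)] = √[19090.99 × 18410.99] = 18747.9072
r = 11622.89 / 18747.9072 ≈ 0.620

0.620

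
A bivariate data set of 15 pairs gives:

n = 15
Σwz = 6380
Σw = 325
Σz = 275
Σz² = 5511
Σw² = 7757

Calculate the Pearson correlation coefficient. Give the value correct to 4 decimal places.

r = (nΣwz − ΣwΣz) / √[(nΣw² − (Σw)²)(nΣz² − (Σz)²)]
Numerator: 15×6380 − 325×275 = 6325
Denominator: √[(116355 − 105625)(82665 − 75625)] = √[10730 × 7040] = 8691.3290
r = 6325 / 8691.3290 ≈ 0.7277

0.7277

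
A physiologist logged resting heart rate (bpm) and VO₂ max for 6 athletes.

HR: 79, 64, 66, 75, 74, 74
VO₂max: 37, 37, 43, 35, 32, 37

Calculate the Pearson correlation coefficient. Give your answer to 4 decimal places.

n = 6, Σx = 432, Σy = 221, Σx² = 31270, Σy² = 8205, Σxy = 15860
nΣxy − ΣxΣy = 95160 − 95472 = -312
nΣx² − (Σx)² = 187620 − 186624 = 996; nΣy² − (Σy)² = 49230 − 48841 = 389
r = -312 / √(996 × 389) = -312 / 622.4500 ≈ -0.5012

-0.5012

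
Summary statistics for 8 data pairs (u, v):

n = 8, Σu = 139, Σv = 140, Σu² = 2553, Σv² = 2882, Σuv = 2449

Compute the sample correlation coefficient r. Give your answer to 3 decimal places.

0.068

r = (nΣuv − ΣuΣv) / √[(nΣu² − (Σu)²)(nΣv² − (Σv)²)]
Numerator: 8×2449 − 139×140 = 132
Denominator: √[(20424 − 19321)(23056 − 19600)] = √[1103 × 3456] = 1952.4262
r = 132 / 1952.4262 ≈ 0.068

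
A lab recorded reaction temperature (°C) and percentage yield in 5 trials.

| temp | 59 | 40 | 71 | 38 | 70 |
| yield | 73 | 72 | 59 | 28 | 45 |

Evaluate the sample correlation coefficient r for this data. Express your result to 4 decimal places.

n = 5, Σx = 278, Σy = 277, Σx² = 16466, Σy² = 16803, Σxy = 15590
nΣxy − ΣxΣy = 77950 − 77006 = 944
nΣx² − (Σx)² = 82330 − 77284 = 5046; nΣy² − (Σy)² = 84015 − 76729 = 7286
r = 944 / √(5046 × 7286) = 944 / 6063.4277 ≈ 0.1557

0.1557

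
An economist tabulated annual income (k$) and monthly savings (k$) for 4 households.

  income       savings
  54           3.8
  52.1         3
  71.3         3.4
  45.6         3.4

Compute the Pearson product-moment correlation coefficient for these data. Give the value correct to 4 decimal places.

0.0707

n = 4, Σx = 223, Σy = 13.6, Σx² = 12793.46, Σy² = 46.56, Σxy = 758.96
nΣxy − ΣxΣy = 3035.84 − 3032.8 = 3.04
nΣx² − (Σx)² = 51173.84 − 49729 = 1444.84; nΣy² − (Σy)² = 186.24 − 184.96 = 1.28
r = 3.04 / √(1444.84 × 1.28) = 3.04 / 43.0046 ≈ 0.0707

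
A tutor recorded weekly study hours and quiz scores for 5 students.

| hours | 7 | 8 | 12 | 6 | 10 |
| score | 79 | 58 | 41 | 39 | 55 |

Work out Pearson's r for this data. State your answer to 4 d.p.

n = 5, Σx = 43, Σy = 272, Σx² = 393, Σy² = 15832, Σxy = 2293
nΣxy − ΣxΣy = 11465 − 11696 = -231
nΣx² − (Σx)² = 1965 − 1849 = 116; nΣy² − (Σy)² = 79160 − 73984 = 5176
r = -231 / √(116 × 5176) = -231 / 774.8651 ≈ -0.2981

-0.2981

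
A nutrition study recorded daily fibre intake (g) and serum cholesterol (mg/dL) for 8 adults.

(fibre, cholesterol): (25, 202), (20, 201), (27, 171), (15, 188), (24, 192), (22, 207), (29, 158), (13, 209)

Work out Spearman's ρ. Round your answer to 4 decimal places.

Rank fibre: 6, 3, 7, 2, 5, 4, 8, 1
Rank cholesterol: 6, 5, 2, 3, 4, 7, 1, 8
d = rank(fibre) − rank(cholesterol): 0, -2, 5, -1, 1, -3, 7, -7; Σd² = 138
ρ = 1 − 6Σd² / [n(n²−1)] = 1 − 6×138 / (8×63) = 1 − 828/504 ≈ -0.6429

-0.6429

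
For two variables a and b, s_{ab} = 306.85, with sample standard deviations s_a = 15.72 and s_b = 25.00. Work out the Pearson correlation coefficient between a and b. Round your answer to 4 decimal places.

r = Cov(a,b) / (s_a · s_b) = 306.85 / (15.72 × 25.00)
  = 306.85 / 393.0000 ≈ 0.7808

0.7808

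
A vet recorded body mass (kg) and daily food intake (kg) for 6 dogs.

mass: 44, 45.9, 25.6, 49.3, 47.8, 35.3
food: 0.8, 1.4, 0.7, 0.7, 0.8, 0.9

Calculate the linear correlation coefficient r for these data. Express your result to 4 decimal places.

n = 6, Σx = 247.9, Σy = 5.3, Σx² = 10659.59, Σy² = 5.03, Σxy = 221.9
nΣxy − ΣxΣy = 1331.4 − 1313.87 = 17.53
nΣx² − (Σx)² = 63957.54 − 61454.41 = 2503.13; nΣy² − (Σy)² = 30.18 − 28.09 = 2.09
r = 17.53 / √(2503.13 × 2.09) = 17.53 / 72.3294 ≈ 0.2424

0.2424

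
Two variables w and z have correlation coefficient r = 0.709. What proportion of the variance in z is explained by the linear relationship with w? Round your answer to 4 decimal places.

r² = (0.709)² = 0.5027

0.5027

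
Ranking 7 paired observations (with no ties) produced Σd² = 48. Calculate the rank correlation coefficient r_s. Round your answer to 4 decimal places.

ρ = 1 − 6Σd² / [n(n²−1)] = 1 − 6×48 / (7×48)
  = 1 − 288/336 = 1 − 0.85714 ≈ 0.1429

0.1429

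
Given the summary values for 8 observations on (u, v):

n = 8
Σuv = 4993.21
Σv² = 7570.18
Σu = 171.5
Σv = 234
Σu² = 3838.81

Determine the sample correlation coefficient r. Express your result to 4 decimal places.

-0.0675

r = (nΣuv − ΣuΣv) / √[(nΣu² − (Σu)²)(nΣv² − (Σv)²)]
Numerator: 8×4993.21 − 171.5×234 = -185.32
Denominator: √[(30710.48 − 29412.25)(60561.44 − 54756)] = √[1298.23 × 5805.44] = 2745.3226
r = -185.32 / 2745.3226 ≈ -0.0675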